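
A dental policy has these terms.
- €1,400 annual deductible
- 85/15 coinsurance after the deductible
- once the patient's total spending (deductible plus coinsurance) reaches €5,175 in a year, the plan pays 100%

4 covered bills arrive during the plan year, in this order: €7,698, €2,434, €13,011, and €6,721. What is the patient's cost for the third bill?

Claim 1 (€7,698): €1,400 finishes the deductible; €6,298 goes to coinsurance; 15% of €6,298 = €944.70. Patient owes €2,344.70 (running OOP €2,344.70).
Claim 2 (€2,434): deductible met; 15% of €2,434 = €365.10. Cost to patient: €365.10. OOP to date €2,709.80.
Claim 3 (€13,011): deductible met; 15% of €13,011 = €1,951.65. Patient pays €1,951.65; OOP now €4,661.45.

€1,951.65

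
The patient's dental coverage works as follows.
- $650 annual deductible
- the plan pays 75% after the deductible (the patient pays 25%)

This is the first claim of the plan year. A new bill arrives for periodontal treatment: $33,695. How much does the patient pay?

The full $650 deductible is still open; $650 of this bill applies to it.
After the $650 deductible portion, $33,695 − $650 = $33,045 is subject to coinsurance.
Patient's 25% share of $33,045 is $8,261.25.
That puts the patient's cost at $650 + $8,261.25 = $8,911.25.

$8,911.25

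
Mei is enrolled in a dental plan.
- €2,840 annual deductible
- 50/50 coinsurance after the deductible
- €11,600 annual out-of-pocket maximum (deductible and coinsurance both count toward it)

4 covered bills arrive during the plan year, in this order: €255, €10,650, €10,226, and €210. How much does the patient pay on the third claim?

Claim 1 (€255): entire amount goes to the deductible. Patient owes €255 (running OOP €255).
Claim 2 (€10,650): €2,585 finishes the deductible; €8,065 goes to coinsurance; coinsurance €8,065 × 50% = €4,032.50. Cost to patient: €6,617.50. OOP to date €6,872.50.
Claim 3 (€10,226): deductible already satisfied, so patient's share is 50% × €10,226 = €5,113. That would push OOP to €11,985.50, over the €11,600 cap, so patient pays €11,600 − €6,872.50 = €4,727.50.

€4,727.50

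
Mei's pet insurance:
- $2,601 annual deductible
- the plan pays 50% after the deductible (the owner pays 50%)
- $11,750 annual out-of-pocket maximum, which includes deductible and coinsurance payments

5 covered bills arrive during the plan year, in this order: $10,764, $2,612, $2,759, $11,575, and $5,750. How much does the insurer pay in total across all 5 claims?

$21,710

#1 ($10,764): $2,601 to deductible, leaving $8,163; 50% of $8,163 = $4,081.50. Owner pays $6,682.50; OOP now $6,682.50. Insurer: $10,764 − $6,682.50 = $4,081.50.
#2 ($2,612): 50% coinsurance on $2,612 = $1,306. Cost to owner: $1,306. OOP to date $7,988.50. Plan pays $2,612 − $1,306 = $1,306.
#3 ($2,759): deductible met; 50% of $2,759 = $1,379.50. Owner pays $1,379.50; OOP now $9,368. Plan pays $2,759 − $1,379.50 = $1,379.50.
#4 ($11,575): deductible met; 50% of $11,575 = $5,787.50. Adding that to $9,368 gives $15,155.50, past the $11,750 cap; owner pays only $11,750 − $9,368 = $2,382. Plan pays $11,575 − $2,382 = $9,193.
#5 ($5,750): 50% coinsurance on $5,750 = $2,875. OOP would hit $14,625 > $11,750, so the cap limits the owner to $11,750 − $11,750 = $0. Insurer: $5,750 − $0 = $5,750.
Insurer total: $4,081.50 + $1,306 + $1,379.50 + $9,193 + $5,750 = $21,710.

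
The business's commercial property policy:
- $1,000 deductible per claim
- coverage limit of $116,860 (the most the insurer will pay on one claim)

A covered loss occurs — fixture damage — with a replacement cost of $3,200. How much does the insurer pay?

$2,200

Subtract the deductible: $3,200 − $1,000 = $2,200.
$2,200 ≤ $116,860, so the limit doesn't bind; insurer pays $2,200.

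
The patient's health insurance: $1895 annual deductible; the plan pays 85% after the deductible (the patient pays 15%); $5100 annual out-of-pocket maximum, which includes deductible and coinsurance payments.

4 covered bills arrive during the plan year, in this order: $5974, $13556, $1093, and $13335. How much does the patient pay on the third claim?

$163.95

Claim 1 — $5974: deductible takes $1895, $4079 remains; 15% of $4079 = $611.85. Cost to patient: $2506.85. OOP to date $2506.85.
Claim 2 — $13556: deductible met; 15% of $13556 = $2033.40. Patient owes $2033.40 (running OOP $4540.25).
Claim 3 — $1093: deductible met; 15% of $1093 = $163.95. Cost to patient: $163.95. OOP to date $4704.20.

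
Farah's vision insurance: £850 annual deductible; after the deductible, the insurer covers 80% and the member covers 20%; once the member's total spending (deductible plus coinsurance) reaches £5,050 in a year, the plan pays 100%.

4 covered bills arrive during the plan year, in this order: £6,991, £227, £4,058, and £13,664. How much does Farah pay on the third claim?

Bill 1, £6,991: £850 finishes the deductible; £6,141 goes to coinsurance; coinsurance £6,141 × 20% = £1,228.20. Member owes £2,078.20 (running OOP £2,078.20).
Bill 2, £227: 20% coinsurance on £227 = £45.40. Cost to member: £45.40. OOP to date £2,123.60.
Bill 3, £4,058: deductible already satisfied, so member's share is 20% × £4,058 = £811.60. Member pays £811.60; OOP now £2,935.20.

£811.60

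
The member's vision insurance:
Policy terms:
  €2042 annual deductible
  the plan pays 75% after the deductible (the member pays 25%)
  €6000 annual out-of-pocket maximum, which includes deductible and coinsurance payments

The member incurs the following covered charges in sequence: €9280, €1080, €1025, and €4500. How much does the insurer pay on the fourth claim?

€3375

Claim 1 (€9280): €2042 finishes the deductible; €7238 goes to coinsurance; 25% of €7238 = €1809.50. Cost to member: €3851.50. OOP to date €3851.50. Plan pays €9280 − €3851.50 = €5428.50.
Claim 2 (€1080): 25% coinsurance on €1080 = €270. Cost to member: €270. OOP to date €4121.50. Plan pays €1080 − €270 = €810.
Claim 3 (€1025): deductible met; 25% of €1025 = €256.25. Cost to member: €256.25. OOP to date €4377.75. Plan pays €1025 − €256.25 = €768.75.
Claim 4 (€4500): 25% coinsurance on €4500 = €1125. Member owes €1125 (running OOP €5502.75). Plan pays €4500 − €1125 = €3375.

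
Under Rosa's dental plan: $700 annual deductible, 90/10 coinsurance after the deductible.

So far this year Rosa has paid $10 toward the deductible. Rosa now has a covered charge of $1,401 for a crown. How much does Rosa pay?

$761.10

$10 of the $700 deductible is already met, leaving $690.
After the $690 deductible portion, $1,401 − $690 = $711 is subject to coinsurance.
Patient's 10% share of $711 is $71.10.
So the patient owes $690 + $71.10 = $761.10.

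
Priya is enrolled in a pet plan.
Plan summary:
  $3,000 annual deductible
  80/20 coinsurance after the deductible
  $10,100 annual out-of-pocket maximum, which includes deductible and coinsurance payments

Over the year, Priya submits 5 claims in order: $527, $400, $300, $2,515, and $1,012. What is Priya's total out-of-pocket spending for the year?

#1 ($527): entire amount goes to the deductible. Owner owes $527 (running OOP $527).
#2 ($400): fully absorbed by the deductible. Owner pays $400; OOP now $927.
#3 ($300): all of it applies to the deductible. Owner owes $300 (running OOP $1,227).
#4 ($2,515): deductible takes $1,773, $742 remains; owner's 20% is $148.40. Owner owes $1,921.40 (running OOP $3,148.40).
#5 ($1,012): deductible met; 20% of $1,012 = $202.40. Cost to owner: $202.40. OOP to date $3,350.80.
Total paid by the owner: $527 + $400 + $300 + $1,921.40 + $202.40 = $3,350.80.

$3,350.80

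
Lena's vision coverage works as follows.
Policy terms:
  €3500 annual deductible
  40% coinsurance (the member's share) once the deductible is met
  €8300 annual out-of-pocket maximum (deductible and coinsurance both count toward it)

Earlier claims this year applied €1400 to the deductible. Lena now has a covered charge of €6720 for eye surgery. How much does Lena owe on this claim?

Remaining deductible: €3500 − €1400 = €2100.
That leaves €6720 − €2100 = €4620 for coinsurance.
40% of €4620 = €1848 falls to the member.
So the member owes €2100 + €1848 = €3948 before any cap.
Cumulative spending €1400 + €3948 = €5348 stays under the €8300 maximum.

€3948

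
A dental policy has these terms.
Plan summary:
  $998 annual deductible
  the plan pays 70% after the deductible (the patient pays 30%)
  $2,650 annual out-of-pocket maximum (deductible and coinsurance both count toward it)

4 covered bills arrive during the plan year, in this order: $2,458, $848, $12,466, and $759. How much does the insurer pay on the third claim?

Claim 1 — $2,458: $998 to deductible, leaving $1,460; patient's 30% is $438. Patient owes $1,436 (running OOP $1,436). Insurer: $2,458 − $1,436 = $1,022.
Claim 2 — $848: deductible met; 30% of $848 = $254.40. Patient owes $254.40 (running OOP $1,690.40). Plan pays $848 − $254.40 = $593.60.
Claim 3 — $12,466: deductible met; 30% of $12,466 = $3,739.80. OOP would hit $5,430.20 > $2,650, so the cap limits the patient to $2,650 − $1,690.40 = $959.60. Plan pays $12,466 − $959.60 = $11,506.40.

$11,506.40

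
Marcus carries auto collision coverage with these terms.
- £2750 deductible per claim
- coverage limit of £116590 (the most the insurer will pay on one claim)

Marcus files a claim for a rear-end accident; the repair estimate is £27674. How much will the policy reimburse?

£24924

After the deductible, £27674 − £2750 = £24924 remains.
£24924 is within the £116590 limit, so the insurer pays £24924.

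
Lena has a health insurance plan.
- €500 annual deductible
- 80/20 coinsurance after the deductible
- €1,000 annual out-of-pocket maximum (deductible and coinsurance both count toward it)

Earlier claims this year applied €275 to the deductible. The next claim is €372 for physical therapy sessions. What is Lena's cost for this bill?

Remaining deductible: €500 − €275 = €225.
The remaining €147 (= €372 − €225) moves to coinsurance.
Coinsurance: €147 × 20% = €29.40.
So the patient owes €225 + €29.40 = €254.40 before any cap.
Cumulative spending €275 + €254.40 = €529.40 stays under the €1,000 maximum.

€254.40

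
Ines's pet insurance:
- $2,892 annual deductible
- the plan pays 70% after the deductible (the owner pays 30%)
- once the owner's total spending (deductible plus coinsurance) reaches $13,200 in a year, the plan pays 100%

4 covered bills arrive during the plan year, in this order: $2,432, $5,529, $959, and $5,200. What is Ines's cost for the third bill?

$287.70

Bill 1, $2,432: all of it applies to the deductible. Owner pays $2,432; OOP now $2,432.
Bill 2, $5,529: deductible takes $460, $5,069 remains; coinsurance $5,069 × 30% = $1,520.70. Cost to owner: $1,980.70. OOP to date $4,412.70.
Bill 3, $959: deductible already satisfied, so owner's share is 30% × $959 = $287.70. Cost to owner: $287.70. OOP to date $4,700.40.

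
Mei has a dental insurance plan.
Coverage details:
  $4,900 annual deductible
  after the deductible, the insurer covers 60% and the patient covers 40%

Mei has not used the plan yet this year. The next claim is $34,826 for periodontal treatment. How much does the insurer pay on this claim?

$17,955.60

Nothing has been paid toward the $4,900 deductible, so the first $4,900 of this charge is applied there.
That leaves $34,826 − $4,900 = $29,926 for coinsurance.
40% of $29,926 = $11,970.40 falls to the patient.
So the patient owes $4,900 + $11,970.40 = $16,870.40.
Insurer pays the balance: $34,826 − $16,870.40 = $17,955.60.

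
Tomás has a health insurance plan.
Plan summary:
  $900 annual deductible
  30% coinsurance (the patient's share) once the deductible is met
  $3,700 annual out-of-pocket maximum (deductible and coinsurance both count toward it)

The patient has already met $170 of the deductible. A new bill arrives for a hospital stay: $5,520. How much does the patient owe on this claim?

$170 of the $900 deductible is already met, leaving $730.
The remaining $4,790 (= $5,520 − $730) moves to coinsurance.
Coinsurance: $4,790 × 30% = $1,437.
That puts the patient's cost at $730 + $1,437 = $2,167 before any cap.
Total out-of-pocket so far would be $170 + $2,167 = $2,337, below the $3,700 cap — no reduction.

$2,167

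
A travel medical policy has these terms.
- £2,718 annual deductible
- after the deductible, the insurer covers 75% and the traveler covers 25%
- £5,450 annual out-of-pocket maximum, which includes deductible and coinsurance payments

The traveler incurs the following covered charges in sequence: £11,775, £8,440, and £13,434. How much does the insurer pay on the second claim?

Bill 1, £11,775: deductible takes £2,718, £9,057 remains; 25% of £9,057 = £2,264.25. Traveler owes £4,982.25 (running OOP £4,982.25). Plan pays £11,775 − £4,982.25 = £6,792.75.
Bill 2, £8,440: deductible met; 25% of £8,440 = £2,110. That would push OOP to £7,092.25, over the £5,450 cap, so traveler pays £5,450 − £4,982.25 = £467.75. Plan pays £8,440 − £467.75 = £7,972.25.

£7,972.25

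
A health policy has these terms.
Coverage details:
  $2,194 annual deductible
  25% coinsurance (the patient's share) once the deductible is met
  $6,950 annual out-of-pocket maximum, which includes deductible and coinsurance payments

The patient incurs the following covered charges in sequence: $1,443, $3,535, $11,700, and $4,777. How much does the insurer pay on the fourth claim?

$3,642

Claim 1 ($1,443): fully absorbed by the deductible. Cost to patient: $1,443. OOP to date $1,443. Plan pays $1,443 − $1,443 = $0.
Claim 2 ($3,535): $751 finishes the deductible; $2,784 goes to coinsurance; patient's 25% is $696. Cost to patient: $1,447. OOP to date $2,890. Plan pays $3,535 − $1,447 = $2,088.
Claim 3 ($11,700): deductible already satisfied, so patient's share is 25% × $11,700 = $2,925. Patient owes $2,925 (running OOP $5,815). Insurer: $11,700 − $2,925 = $8,775.
Claim 4 ($4,777): 25% coinsurance on $4,777 = $1,194.25. That would push OOP to $7,009.25, over the $6,950 cap, so patient pays $6,950 − $5,815 = $1,135. Insurer: $4,777 − $1,135 = $3,642.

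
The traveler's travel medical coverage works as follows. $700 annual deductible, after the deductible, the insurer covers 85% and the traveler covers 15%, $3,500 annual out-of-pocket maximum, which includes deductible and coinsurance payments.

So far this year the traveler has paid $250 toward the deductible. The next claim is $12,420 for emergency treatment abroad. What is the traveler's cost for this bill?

$2,245.50

Remaining deductible: $700 − $250 = $450.
That leaves $12,420 − $450 = $11,970 for coinsurance.
Coinsurance: $11,970 × 15% = $1,795.50.
So the traveler owes $450 + $1,795.50 = $2,245.50 before any cap.
Total out-of-pocket so far would be $250 + $2,245.50 = $2,495.50, below the $3,500 cap — no reduction.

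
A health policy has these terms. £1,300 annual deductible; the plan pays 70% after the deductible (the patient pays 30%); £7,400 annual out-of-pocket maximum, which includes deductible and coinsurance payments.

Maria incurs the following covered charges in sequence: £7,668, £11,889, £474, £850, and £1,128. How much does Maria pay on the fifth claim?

Claim 1 (£7,668): deductible takes £1,300, £6,368 remains; coinsurance £6,368 × 30% = £1,910.40. Patient owes £3,210.40 (running OOP £3,210.40).
Claim 2 (£11,889): deductible met; 30% of £11,889 = £3,566.70. Cost to patient: £3,566.70. OOP to date £6,777.10.
Claim 3 (£474): 30% coinsurance on £474 = £142.20. Patient pays £142.20; OOP now £6,919.30.
Claim 4 (£850): 30% coinsurance on £850 = £255. Patient pays £255; OOP now £7,174.30.
Claim 5 (£1,128): deductible met; 30% of £1,128 = £338.40. That would push OOP to £7,512.70, over the £7,400 cap, so patient pays £7,400 − £7,174.30 = £225.70.

£225.70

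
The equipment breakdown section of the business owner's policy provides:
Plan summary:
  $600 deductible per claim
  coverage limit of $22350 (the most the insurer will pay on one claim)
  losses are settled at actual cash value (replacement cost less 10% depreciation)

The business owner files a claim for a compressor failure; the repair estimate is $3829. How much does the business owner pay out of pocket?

At 10% depreciation, ACV = $3829 − $382.90 = $3446.10.
Subtract the deductible: $3446.10 − $600 = $2846.10.
That's under the $22350 cap, so the insurer reimburses the full $2846.10.
Business owner's share is the uncovered remainder: $3829 − $2846.10 = $982.90.

$982.90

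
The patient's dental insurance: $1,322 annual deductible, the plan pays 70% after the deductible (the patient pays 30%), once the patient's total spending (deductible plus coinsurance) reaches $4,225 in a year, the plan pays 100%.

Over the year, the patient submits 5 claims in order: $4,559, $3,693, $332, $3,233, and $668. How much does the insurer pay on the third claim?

$232.40

Bill 1, $4,559: $1,322 finishes the deductible; $3,237 goes to coinsurance; coinsurance $3,237 × 30% = $971.10. Cost to patient: $2,293.10. OOP to date $2,293.10. Insurer: $4,559 − $2,293.10 = $2,265.90.
Bill 2, $3,693: deductible already satisfied, so patient's share is 30% × $3,693 = $1,107.90. Patient owes $1,107.90 (running OOP $3,401). Plan pays $3,693 − $1,107.90 = $2,585.10.
Bill 3, $332: deductible met; 30% of $332 = $99.60. Patient owes $99.60 (running OOP $3,500.60). Plan pays $332 − $99.60 = $232.40.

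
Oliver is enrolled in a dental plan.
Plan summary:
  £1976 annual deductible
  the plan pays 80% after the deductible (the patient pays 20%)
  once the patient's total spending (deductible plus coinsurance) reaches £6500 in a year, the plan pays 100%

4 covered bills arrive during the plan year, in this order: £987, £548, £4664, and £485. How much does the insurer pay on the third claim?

#1 (£987): entire amount goes to the deductible. Patient pays £987; OOP now £987. Plan pays £987 − £987 = £0.
#2 (£548): fully absorbed by the deductible. Patient pays £548; OOP now £1535. Insurer: £548 − £548 = £0.
#3 (£4664): deductible takes £441, £4223 remains; patient's 20% is £844.60. Cost to patient: £1285.60. OOP to date £2820.60. Plan pays £4664 − £1285.60 = £3378.40.

£3378.40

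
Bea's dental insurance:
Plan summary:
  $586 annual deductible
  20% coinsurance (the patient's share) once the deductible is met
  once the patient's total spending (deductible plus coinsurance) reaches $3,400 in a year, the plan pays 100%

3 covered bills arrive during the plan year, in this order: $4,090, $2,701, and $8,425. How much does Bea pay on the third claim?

$1,573

Claim 1 — $4,090: deductible takes $586, $3,504 remains; 20% of $3,504 = $700.80. Patient pays $1,286.80; OOP now $1,286.80.
Claim 2 — $2,701: deductible met; 20% of $2,701 = $540.20. Patient pays $540.20; OOP now $1,827.
Claim 3 — $8,425: 20% coinsurance on $8,425 = $1,685. OOP would hit $3,512 > $3,400, so the cap limits the patient to $3,400 − $1,827 = $1,573.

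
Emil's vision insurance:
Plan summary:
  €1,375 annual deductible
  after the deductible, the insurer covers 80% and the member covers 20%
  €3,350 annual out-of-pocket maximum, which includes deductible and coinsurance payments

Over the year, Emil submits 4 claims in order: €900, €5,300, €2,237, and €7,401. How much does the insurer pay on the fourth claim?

€6,838.40

Claim 1 — €900: fully absorbed by the deductible. Cost to member: €900. OOP to date €900. Plan pays €900 − €900 = €0.
Claim 2 — €5,300: €475 to deductible, leaving €4,825; coinsurance €4,825 × 20% = €965. Member owes €1,440 (running OOP €2,340). Insurer: €5,300 − €1,440 = €3,860.
Claim 3 — €2,237: deductible already satisfied, so member's share is 20% × €2,237 = €447.40. Member pays €447.40; OOP now €2,787.40. Insurer: €2,237 − €447.40 = €1,789.60.
Claim 4 — €7,401: deductible met; 20% of €7,401 = €1,480.20. OOP would hit €4,267.60 > €3,350, so the cap limits the member to €3,350 − €2,787.40 = €562.60. Plan pays €7,401 − €562.60 = €6,838.40.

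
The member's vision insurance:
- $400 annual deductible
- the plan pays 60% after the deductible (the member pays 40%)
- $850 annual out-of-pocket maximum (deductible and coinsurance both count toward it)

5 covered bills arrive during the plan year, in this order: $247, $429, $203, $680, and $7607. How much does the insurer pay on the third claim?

Claim 1 — $247: entire amount goes to the deductible. Cost to member: $247. OOP to date $247. Insurer: $247 − $247 = $0.
Claim 2 — $429: deductible takes $153, $276 remains; member's 40% is $110.40. Member owes $263.40 (running OOP $510.40). Plan pays $429 − $263.40 = $165.60.
Claim 3 — $203: 40% coinsurance on $203 = $81.20. Member pays $81.20; OOP now $591.60. Plan pays $203 − $81.20 = $121.80.

$121.80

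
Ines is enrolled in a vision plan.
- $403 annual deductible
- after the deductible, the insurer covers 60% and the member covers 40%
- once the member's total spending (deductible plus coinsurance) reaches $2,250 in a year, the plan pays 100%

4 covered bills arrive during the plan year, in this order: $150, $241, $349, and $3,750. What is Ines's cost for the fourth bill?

$1,500

Bill 1, $150: all of it applies to the deductible. Member pays $150; OOP now $150.
Bill 2, $241: fully absorbed by the deductible. Member owes $241 (running OOP $391).
Bill 3, $349: deductible takes $12, $337 remains; coinsurance $337 × 40% = $134.80. Member owes $146.80 (running OOP $537.80).
Bill 4, $3,750: deductible already satisfied, so member's share is 40% × $3,750 = $1,500. Member owes $1,500 (running OOP $2,037.80).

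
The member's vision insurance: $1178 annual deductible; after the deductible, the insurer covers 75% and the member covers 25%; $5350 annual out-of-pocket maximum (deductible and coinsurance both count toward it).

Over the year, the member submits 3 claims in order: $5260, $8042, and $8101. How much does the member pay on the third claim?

$1141

Claim 1 — $5260: deductible takes $1178, $4082 remains; member's 25% is $1020.50. Member owes $2198.50 (running OOP $2198.50).
Claim 2 — $8042: deductible met; 25% of $8042 = $2010.50. Member owes $2010.50 (running OOP $4209).
Claim 3 — $8101: deductible already satisfied, so member's share is 25% × $8101 = $2025.25. Adding that to $4209 gives $6234.25, past the $5350 cap; member pays only $5350 − $4209 = $1141.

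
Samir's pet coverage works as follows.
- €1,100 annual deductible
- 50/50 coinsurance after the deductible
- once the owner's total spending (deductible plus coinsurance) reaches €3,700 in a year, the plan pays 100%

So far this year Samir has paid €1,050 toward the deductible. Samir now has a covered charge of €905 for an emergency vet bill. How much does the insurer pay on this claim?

€1,050 of the €1,100 deductible is already met, leaving €50.
The remaining €855 (= €905 − €50) moves to coinsurance.
Owner's 50% share of €855 is €427.50.
That puts the owner's cost at €50 + €427.50 = €477.50 before any cap.
Year-to-date out-of-pocket becomes €1,050 + €477.50 = €1,527.50, still under the €3,700 maximum, so no cap applies.
The insurer covers the remainder: €905 − €477.50 = €427.50.

€427.50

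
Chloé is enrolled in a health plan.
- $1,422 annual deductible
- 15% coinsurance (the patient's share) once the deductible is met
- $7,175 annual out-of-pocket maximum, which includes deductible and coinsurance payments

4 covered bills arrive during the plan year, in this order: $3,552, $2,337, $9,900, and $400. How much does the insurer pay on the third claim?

Claim 1 — $3,552: $1,422 to deductible, leaving $2,130; 15% of $2,130 = $319.50. Patient pays $1,741.50; OOP now $1,741.50. Insurer: $3,552 − $1,741.50 = $1,810.50.
Claim 2 — $2,337: 15% coinsurance on $2,337 = $350.55. Patient owes $350.55 (running OOP $2,092.05). Plan pays $2,337 − $350.55 = $1,986.45.
Claim 3 — $9,900: deductible met; 15% of $9,900 = $1,485. Patient pays $1,485; OOP now $3,577.05. Insurer: $9,900 − $1,485 = $8,415.

$8,415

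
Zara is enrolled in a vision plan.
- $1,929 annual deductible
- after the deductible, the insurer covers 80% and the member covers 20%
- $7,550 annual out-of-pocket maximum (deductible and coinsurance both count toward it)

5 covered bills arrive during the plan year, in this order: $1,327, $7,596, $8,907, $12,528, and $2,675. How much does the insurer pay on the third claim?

#1 ($1,327): entire amount goes to the deductible. Member owes $1,327 (running OOP $1,327). Insurer: $1,327 − $1,327 = $0.
#2 ($7,596): $602 finishes the deductible; $6,994 goes to coinsurance; 20% of $6,994 = $1,398.80. Cost to member: $2,000.80. OOP to date $3,327.80. Plan pays $7,596 − $2,000.80 = $5,595.20.
#3 ($8,907): 20% coinsurance on $8,907 = $1,781.40. Member owes $1,781.40 (running OOP $5,109.20). Plan pays $8,907 − $1,781.40 = $7,125.60.

$7,125.60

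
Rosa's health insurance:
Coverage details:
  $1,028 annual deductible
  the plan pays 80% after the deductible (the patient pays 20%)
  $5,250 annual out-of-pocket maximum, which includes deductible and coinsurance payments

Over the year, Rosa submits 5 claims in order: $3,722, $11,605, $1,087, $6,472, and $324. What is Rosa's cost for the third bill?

Claim 1 — $3,722: deductible takes $1,028, $2,694 remains; 20% of $2,694 = $538.80. Patient owes $1,566.80 (running OOP $1,566.80).
Claim 2 — $11,605: deductible already satisfied, so patient's share is 20% × $11,605 = $2,321. Patient owes $2,321 (running OOP $3,887.80).
Claim 3 — $1,087: 20% coinsurance on $1,087 = $217.40. Patient pays $217.40; OOP now $4,105.20.

$217.40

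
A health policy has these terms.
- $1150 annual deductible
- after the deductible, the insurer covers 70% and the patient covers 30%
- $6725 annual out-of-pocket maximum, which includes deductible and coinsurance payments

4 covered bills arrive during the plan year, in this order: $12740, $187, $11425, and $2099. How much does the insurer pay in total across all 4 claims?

$19726

Bill 1, $12740: $1150 finishes the deductible; $11590 goes to coinsurance; 30% of $11590 = $3477. Patient owes $4627 (running OOP $4627). Plan pays $12740 − $4627 = $8113.
Bill 2, $187: deductible already satisfied, so patient's share is 30% × $187 = $56.10. Patient owes $56.10 (running OOP $4683.10). Plan pays $187 − $56.10 = $130.90.
Bill 3, $11425: 30% coinsurance on $11425 = $3427.50. OOP would hit $8110.60 > $6725, so the cap limits the patient to $6725 − $4683.10 = $2041.90. Plan pays $11425 − $2041.90 = $9383.10.
Bill 4, $2099: 30% coinsurance on $2099 = $629.70. Adding that to $6725 gives $7354.70, past the $6725 cap; patient pays only $6725 − $6725 = $0. Plan pays $2099 − $0 = $2099.
Insurer total = bills − patient's total = $26451 − $6725 = $19726.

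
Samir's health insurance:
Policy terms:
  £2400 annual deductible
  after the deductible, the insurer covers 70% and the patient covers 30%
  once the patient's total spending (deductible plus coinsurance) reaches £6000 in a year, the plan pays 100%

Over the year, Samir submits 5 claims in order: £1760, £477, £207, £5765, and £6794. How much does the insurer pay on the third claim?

£30.80

#1 (£1760): entire amount goes to the deductible. Patient pays £1760; OOP now £1760. Insurer: £1760 − £1760 = £0.
#2 (£477): all of it applies to the deductible. Patient pays £477; OOP now £2237. Plan pays £477 − £477 = £0.
#3 (£207): deductible takes £163, £44 remains; coinsurance £44 × 30% = £13.20. Patient pays £176.20; OOP now £2413.20. Plan pays £207 − £176.20 = £30.80.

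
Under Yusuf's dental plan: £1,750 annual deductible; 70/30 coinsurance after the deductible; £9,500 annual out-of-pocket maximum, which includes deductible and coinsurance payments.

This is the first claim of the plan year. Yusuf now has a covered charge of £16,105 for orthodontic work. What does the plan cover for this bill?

£10,048.50

Deductible not yet touched, so the first £1,750 of the bill goes to the deductible.
After the £1,750 deductible portion, £16,105 − £1,750 = £14,355 is subject to coinsurance.
Patient's 30% share of £14,355 is £4,306.50.
So the patient owes £1,750 + £4,306.50 = £6,056.50 before any cap.
Cumulative spending £0 + £6,056.50 = £6,056.50 stays under the £9,500 maximum.
The plan picks up £16,105 − £6,056.50 = £10,048.50.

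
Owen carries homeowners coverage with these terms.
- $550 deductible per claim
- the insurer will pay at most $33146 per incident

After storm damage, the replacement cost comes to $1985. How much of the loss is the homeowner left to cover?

Less the $550 deductible: $1985 − $550 = $1435.
That's under the $33146 cap, so the insurer reimburses the full $1435.
Out of pocket: $1985 − $1435 = $550.

$550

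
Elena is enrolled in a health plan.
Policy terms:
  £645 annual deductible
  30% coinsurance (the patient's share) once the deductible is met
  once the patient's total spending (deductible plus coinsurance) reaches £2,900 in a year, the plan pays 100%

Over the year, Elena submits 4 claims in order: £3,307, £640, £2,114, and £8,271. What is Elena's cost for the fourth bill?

£630.20

Claim 1 — £3,307: £645 to deductible, leaving £2,662; patient's 30% is £798.60. Cost to patient: £1,443.60. OOP to date £1,443.60.
Claim 2 — £640: 30% coinsurance on £640 = £192. Cost to patient: £192. OOP to date £1,635.60.
Claim 3 — £2,114: 30% coinsurance on £2,114 = £634.20. Patient owes £634.20 (running OOP £2,269.80).
Claim 4 — £8,271: deductible already satisfied, so patient's share is 30% × £8,271 = £2,481.30. Adding that to £2,269.80 gives £4,751.10, past the £2,900 cap; patient pays only £2,900 − £2,269.80 = £630.20.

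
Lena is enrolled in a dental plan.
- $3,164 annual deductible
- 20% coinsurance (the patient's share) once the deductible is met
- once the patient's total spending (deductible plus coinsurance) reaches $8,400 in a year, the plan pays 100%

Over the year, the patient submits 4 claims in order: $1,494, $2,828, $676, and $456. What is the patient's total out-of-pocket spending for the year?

$3,622

Bill 1, $1,494: entire amount goes to the deductible. Cost to patient: $1,494. OOP to date $1,494.
Bill 2, $2,828: $1,670 to deductible, leaving $1,158; coinsurance $1,158 × 20% = $231.60. Cost to patient: $1,901.60. OOP to date $3,395.60.
Bill 3, $676: deductible already satisfied, so patient's share is 20% × $676 = $135.20. Patient pays $135.20; OOP now $3,530.80.
Bill 4, $456: deductible met; 20% of $456 = $91.20. Patient owes $91.20 (running OOP $3,622).
Total paid by the patient: $1,494 + $1,901.60 + $135.20 + $91.20 = $3,622.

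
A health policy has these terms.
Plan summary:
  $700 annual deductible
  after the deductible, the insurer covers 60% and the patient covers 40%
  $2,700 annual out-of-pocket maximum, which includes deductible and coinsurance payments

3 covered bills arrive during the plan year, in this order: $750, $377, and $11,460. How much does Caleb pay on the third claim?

$1,829.20

Claim 1 ($750): $700 to deductible, leaving $50; 40% of $50 = $20. Cost to patient: $720. OOP to date $720.
Claim 2 ($377): deductible already satisfied, so patient's share is 40% × $377 = $150.80. Patient owes $150.80 (running OOP $870.80).
Claim 3 ($11,460): 40% coinsurance on $11,460 = $4,584. Adding that to $870.80 gives $5,454.80, past the $2,700 cap; patient pays only $2,700 − $870.80 = $1,829.20.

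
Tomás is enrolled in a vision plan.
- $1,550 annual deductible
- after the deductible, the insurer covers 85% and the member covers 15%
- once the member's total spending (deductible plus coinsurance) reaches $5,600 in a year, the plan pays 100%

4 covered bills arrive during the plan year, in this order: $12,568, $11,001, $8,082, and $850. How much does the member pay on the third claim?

Claim 1 — $12,568: $1,550 to deductible, leaving $11,018; 15% of $11,018 = $1,652.70. Member owes $3,202.70 (running OOP $3,202.70).
Claim 2 — $11,001: 15% coinsurance on $11,001 = $1,650.15. Member owes $1,650.15 (running OOP $4,852.85).
Claim 3 — $8,082: deductible met; 15% of $8,082 = $1,212.30. That would push OOP to $6,065.15, over the $5,600 cap, so member pays $5,600 − $4,852.85 = $747.15.

$747.15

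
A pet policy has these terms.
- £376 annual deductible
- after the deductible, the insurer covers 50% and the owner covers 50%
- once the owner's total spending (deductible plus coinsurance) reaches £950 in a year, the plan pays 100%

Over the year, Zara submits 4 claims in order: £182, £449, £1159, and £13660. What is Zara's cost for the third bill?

Claim 1 — £182: all of it applies to the deductible. Cost to owner: £182. OOP to date £182.
Claim 2 — £449: £194 to deductible, leaving £255; owner's 50% is £127.50. Cost to owner: £321.50. OOP to date £503.50.
Claim 3 — £1159: 50% coinsurance on £1159 = £579.50. OOP would hit £1083 > £950, so the cap limits the owner to £950 − £503.50 = £446.50.

£446.50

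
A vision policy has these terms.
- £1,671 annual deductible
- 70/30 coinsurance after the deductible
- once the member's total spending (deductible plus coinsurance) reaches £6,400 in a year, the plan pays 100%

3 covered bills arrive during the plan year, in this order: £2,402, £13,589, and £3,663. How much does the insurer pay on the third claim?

£3,230

Claim 1 — £2,402: £1,671 finishes the deductible; £731 goes to coinsurance; 30% of £731 = £219.30. Cost to member: £1,890.30. OOP to date £1,890.30. Plan pays £2,402 − £1,890.30 = £511.70.
Claim 2 — £13,589: deductible met; 30% of £13,589 = £4,076.70. Member owes £4,076.70 (running OOP £5,967). Plan pays £13,589 − £4,076.70 = £9,512.30.
Claim 3 — £3,663: deductible already satisfied, so member's share is 30% × £3,663 = £1,098.90. That would push OOP to £7,065.90, over the £6,400 cap, so member pays £6,400 − £5,967 = £433. Insurer: £3,663 − £433 = £3,230.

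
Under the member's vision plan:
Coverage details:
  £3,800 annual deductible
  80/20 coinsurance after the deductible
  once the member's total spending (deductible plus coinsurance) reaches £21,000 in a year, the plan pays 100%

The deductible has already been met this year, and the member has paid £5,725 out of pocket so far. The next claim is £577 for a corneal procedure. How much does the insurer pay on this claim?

£461.60

The deductible is already satisfied, so the full bill goes to coinsurance.
20% of £577 = £115.40 falls to the member.
Cumulative spending £5,725 + £115.40 = £5,840.40 stays under the £21,000 maximum.
The plan picks up £577 − £115.40 = £461.60.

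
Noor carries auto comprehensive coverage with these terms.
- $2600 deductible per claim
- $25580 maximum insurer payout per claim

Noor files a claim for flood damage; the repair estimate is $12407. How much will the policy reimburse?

Subtract the deductible: $12407 − $2600 = $9807.
$9807 is within the $25580 limit, so the insurer pays $9807.

$9807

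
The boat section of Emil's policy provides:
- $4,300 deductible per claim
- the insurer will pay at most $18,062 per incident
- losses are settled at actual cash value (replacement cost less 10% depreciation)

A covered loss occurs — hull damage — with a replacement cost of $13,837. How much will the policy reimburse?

$8,153.30

Depreciate 10%: the covered value is $13,837 × 0.9 = $12,453.30.
Less the $4,300 deductible: $12,453.30 − $4,300 = $8,153.30.
$8,153.30 ≤ $18,062, so the limit doesn't bind; insurer pays $8,153.30.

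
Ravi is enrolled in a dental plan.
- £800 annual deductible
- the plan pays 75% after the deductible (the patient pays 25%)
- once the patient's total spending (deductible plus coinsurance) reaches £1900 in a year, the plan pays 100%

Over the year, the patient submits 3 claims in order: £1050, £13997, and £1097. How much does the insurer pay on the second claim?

Bill 1, £1050: £800 to deductible, leaving £250; 25% of £250 = £62.50. Patient owes £862.50 (running OOP £862.50). Insurer: £1050 − £862.50 = £187.50.
Bill 2, £13997: deductible already satisfied, so patient's share is 25% × £13997 = £3499.25. Adding that to £862.50 gives £4361.75, past the £1900 cap; patient pays only £1900 − £862.50 = £1037.50. Plan pays £13997 − £1037.50 = £12959.50.

£12959.50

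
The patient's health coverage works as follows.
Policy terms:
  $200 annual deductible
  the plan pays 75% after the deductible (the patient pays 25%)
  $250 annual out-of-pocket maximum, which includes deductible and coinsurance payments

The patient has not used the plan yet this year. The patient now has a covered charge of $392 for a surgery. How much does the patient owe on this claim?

$248

The full $200 deductible is still open; $200 of this bill applies to it.
After the $200 deductible portion, $392 − $200 = $192 is subject to coinsurance.
Patient's 25% share of $192 is $48.
So the patient owes $200 + $48 = $248 before any cap.
Cumulative spending $0 + $248 = $248 stays under the $250 maximum.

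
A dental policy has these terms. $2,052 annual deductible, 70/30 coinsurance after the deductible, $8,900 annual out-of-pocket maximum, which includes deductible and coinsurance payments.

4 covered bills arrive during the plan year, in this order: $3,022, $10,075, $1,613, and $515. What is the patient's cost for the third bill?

$483.90

Claim 1 — $3,022: $2,052 to deductible, leaving $970; coinsurance $970 × 30% = $291. Patient pays $2,343; OOP now $2,343.
Claim 2 — $10,075: 30% coinsurance on $10,075 = $3,022.50. Patient owes $3,022.50 (running OOP $5,365.50).
Claim 3 — $1,613: deductible met; 30% of $1,613 = $483.90. Patient pays $483.90; OOP now $5,849.40.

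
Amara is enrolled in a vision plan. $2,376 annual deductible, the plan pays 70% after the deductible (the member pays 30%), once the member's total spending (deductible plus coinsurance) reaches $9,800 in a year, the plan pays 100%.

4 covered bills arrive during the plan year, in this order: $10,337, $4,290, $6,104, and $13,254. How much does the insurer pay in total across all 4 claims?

Claim 1 — $10,337: $2,376 to deductible, leaving $7,961; member's 30% is $2,388.30. Member owes $4,764.30 (running OOP $4,764.30). Insurer: $10,337 − $4,764.30 = $5,572.70.
Claim 2 — $4,290: deductible met; 30% of $4,290 = $1,287. Cost to member: $1,287. OOP to date $6,051.30. Insurer: $4,290 − $1,287 = $3,003.
Claim 3 — $6,104: 30% coinsurance on $6,104 = $1,831.20. Cost to member: $1,831.20. OOP to date $7,882.50. Plan pays $6,104 − $1,831.20 = $4,272.80.
Claim 4 — $13,254: deductible already satisfied, so member's share is 30% × $13,254 = $3,976.20. Adding that to $7,882.50 gives $11,858.70, past the $9,800 cap; member pays only $9,800 − $7,882.50 = $1,917.50. Insurer: $13,254 − $1,917.50 = $11,336.50.
Insurer total: $5,572.70 + $3,003 + $4,272.80 + $11,336.50 = $24,185.

$24,185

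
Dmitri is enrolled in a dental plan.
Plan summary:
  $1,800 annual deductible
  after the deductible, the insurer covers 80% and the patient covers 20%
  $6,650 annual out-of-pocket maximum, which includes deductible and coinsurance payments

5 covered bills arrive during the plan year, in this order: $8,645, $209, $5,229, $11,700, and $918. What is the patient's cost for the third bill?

$1,045.80

Bill 1, $8,645: deductible takes $1,800, $6,845 remains; coinsurance $6,845 × 20% = $1,369. Patient pays $3,169; OOP now $3,169.
Bill 2, $209: 20% coinsurance on $209 = $41.80. Cost to patient: $41.80. OOP to date $3,210.80.
Bill 3, $5,229: deductible met; 20% of $5,229 = $1,045.80. Patient pays $1,045.80; OOP now $4,256.60.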